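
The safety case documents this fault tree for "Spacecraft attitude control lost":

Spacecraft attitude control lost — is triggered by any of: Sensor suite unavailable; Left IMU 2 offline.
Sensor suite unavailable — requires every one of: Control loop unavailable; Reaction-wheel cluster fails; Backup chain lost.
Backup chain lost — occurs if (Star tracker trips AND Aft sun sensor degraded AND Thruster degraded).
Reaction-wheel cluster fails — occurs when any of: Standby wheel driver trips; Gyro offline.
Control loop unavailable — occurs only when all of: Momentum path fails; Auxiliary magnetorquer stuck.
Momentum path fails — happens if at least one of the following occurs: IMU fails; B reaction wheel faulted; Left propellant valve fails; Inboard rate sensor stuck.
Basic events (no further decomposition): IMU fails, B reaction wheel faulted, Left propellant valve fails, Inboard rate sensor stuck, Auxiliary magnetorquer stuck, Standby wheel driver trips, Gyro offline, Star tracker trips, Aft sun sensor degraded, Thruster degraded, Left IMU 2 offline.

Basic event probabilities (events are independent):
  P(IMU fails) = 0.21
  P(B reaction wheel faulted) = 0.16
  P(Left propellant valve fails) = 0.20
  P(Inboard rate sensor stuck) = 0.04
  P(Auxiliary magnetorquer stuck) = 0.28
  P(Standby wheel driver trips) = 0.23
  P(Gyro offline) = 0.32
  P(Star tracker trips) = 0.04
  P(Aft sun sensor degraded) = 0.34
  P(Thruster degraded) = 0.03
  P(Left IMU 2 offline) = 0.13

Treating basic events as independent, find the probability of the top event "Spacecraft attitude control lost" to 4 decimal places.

P(Momentum path fails) [OR] = 1 − (1−0.21) × (1−0.16) × (1−0.20) × (1−0.04) = 0.490355
P(Control loop unavailable) [AND] = 0.490355 × 0.28 = 0.137299
P(Reaction-wheel cluster fails) [OR] = 1 − (1−0.23) × (1−0.32) = 0.476400
P(Backup chain lost) [AND] = 0.04 × 0.34 × 0.03 = 0.000408
P(Sensor suite unavailable) [AND] = 0.137299 × 0.476400 × 0.000408 = 0.000027
P(Spacecraft attitude control lost) [OR] = 1 − (1−0.000027) × (1−0.13) = 0.130023
Rounded to 4 decimal places: P(Spacecraft attitude control lost) ≈ 0.1300.

0.1300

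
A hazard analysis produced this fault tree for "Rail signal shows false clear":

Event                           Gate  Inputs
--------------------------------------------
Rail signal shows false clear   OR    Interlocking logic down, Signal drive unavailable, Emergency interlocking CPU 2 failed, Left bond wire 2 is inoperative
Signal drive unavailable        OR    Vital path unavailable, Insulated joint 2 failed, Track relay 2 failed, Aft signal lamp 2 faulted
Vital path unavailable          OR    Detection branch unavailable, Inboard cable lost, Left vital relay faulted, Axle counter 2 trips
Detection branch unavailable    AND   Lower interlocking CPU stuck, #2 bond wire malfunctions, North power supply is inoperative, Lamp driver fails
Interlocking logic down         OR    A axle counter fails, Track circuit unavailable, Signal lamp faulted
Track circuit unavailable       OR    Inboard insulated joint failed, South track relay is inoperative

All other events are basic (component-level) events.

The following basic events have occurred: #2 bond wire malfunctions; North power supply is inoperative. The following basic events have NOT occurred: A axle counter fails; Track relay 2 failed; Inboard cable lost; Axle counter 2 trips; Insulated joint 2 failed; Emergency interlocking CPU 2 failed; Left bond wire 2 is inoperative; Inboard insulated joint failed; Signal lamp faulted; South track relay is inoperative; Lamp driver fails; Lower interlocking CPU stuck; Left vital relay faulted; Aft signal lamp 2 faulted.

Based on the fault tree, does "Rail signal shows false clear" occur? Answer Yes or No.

Track circuit unavailable [OR]: Inboard insulated joint failed=not, South track relay is inoperative=not → no input occurs → does not occur.
Interlocking logic down [OR]: A axle counter fails=not, Track circuit unavailable=not, Signal lamp faulted=not → no input occurs → does not occur.
Detection branch unavailable [AND]: Lower interlocking CPU stuck=not, #2 bond wire malfunctions=occurs, North power supply is inoperative=occurs, Lamp driver fails=not → not all inputs occur → does not occur.
Vital path unavailable [OR]: Detection branch unavailable=not, Inboard cable lost=not, Left vital relay faulted=not, Axle counter 2 trips=not → no input occurs → does not occur.
Signal drive unavailable [OR]: Vital path unavailable=not, Insulated joint 2 failed=not, Track relay 2 failed=not, Aft signal lamp 2 faulted=not → no input occurs → does not occur.
Rail signal shows false clear [OR]: Interlocking logic down=not, Signal drive unavailable=not, Emergency interlocking CPU 2 failed=not, Left bond wire 2 is inoperative=not → no input occurs → does not occur.

No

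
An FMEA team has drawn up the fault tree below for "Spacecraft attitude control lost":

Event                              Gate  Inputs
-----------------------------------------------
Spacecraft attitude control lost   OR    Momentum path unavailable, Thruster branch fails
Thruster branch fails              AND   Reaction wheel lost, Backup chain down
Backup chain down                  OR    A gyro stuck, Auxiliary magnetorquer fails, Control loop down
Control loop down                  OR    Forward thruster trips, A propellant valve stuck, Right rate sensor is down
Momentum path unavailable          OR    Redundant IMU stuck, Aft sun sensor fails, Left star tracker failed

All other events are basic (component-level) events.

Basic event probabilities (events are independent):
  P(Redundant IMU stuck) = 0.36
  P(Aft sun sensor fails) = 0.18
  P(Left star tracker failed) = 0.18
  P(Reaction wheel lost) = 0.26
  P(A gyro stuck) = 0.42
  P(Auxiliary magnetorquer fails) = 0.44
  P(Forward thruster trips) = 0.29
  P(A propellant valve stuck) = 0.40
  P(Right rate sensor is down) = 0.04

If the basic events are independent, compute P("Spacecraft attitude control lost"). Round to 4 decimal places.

0.6667

P(Momentum path unavailable) [OR] = 1 − (1−0.36) × (1−0.18) × (1−0.18) = 0.569664
P(Control loop down) [OR] = 1 − (1−0.29) × (1−0.40) × (1−0.04) = 0.591040
P(Backup chain down) [OR] = 1 − (1−0.42) × (1−0.44) × (1−0.591040) = 0.867170
P(Thruster branch fails) [AND] = 0.26 × 0.867170 = 0.225464
P(Spacecraft attitude control lost) [OR] = 1 − (1−0.569664) × (1−0.225464) = 0.666689
Rounded to 4 decimal places: P(Spacecraft attitude control lost) ≈ 0.6667.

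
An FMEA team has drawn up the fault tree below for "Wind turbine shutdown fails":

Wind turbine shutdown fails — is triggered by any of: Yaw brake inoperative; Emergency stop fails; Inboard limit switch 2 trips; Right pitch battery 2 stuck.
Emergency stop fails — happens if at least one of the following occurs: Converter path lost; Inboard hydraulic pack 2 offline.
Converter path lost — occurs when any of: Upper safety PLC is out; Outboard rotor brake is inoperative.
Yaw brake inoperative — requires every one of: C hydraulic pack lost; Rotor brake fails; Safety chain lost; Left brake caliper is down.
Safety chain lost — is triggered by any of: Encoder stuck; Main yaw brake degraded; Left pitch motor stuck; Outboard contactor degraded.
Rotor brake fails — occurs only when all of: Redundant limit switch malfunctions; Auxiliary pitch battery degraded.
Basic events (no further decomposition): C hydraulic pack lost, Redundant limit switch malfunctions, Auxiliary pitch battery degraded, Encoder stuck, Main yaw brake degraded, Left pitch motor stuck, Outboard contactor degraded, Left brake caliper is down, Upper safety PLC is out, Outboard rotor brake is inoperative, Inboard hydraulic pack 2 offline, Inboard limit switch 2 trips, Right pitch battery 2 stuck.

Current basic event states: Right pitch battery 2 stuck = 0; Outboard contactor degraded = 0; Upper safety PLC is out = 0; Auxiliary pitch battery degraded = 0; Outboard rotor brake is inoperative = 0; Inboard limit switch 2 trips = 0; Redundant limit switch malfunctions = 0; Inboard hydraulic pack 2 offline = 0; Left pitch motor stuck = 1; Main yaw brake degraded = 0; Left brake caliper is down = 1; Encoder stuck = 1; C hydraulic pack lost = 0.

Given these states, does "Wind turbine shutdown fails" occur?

Rotor brake fails [AND]: Redundant limit switch malfunctions=not, Auxiliary pitch battery degraded=not → not all inputs occur → does not occur.
Safety chain lost [OR]: Encoder stuck=occurs, Main yaw brake degraded=not, Left pitch motor stuck=occurs, Outboard contactor degraded=not → at least one input occurs → occurs.
Yaw brake inoperative [AND]: C hydraulic pack lost=not, Rotor brake fails=not, Safety chain lost=occurs, Left brake caliper is down=occurs → not all inputs occur → does not occur.
Converter path lost [OR]: Upper safety PLC is out=not, Outboard rotor brake is inoperative=not → no input occurs → does not occur.
Emergency stop fails [OR]: Converter path lost=not, Inboard hydraulic pack 2 offline=not → no input occurs → does not occur.
Wind turbine shutdown fails [OR]: Yaw brake inoperative=not, Emergency stop fails=not, Inboard limit switch 2 trips=not, Right pitch battery 2 stuck=not → no input occurs → does not occur.

No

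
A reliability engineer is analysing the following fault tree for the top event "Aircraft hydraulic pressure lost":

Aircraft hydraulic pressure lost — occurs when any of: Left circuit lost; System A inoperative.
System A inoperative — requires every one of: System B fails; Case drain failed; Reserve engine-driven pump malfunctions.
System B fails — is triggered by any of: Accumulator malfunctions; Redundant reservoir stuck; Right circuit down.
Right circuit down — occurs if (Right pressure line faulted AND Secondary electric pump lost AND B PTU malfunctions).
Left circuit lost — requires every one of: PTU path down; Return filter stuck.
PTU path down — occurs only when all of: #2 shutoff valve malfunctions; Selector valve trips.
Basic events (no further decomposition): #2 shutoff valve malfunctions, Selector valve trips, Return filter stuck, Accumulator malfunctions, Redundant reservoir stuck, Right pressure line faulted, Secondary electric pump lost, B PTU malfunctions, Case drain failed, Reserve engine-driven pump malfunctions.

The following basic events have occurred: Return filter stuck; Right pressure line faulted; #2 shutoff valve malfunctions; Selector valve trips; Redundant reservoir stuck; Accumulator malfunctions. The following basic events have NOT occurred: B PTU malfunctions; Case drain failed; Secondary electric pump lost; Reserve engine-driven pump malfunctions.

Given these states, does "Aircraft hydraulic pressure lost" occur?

Yes

PTU path down [AND]: #2 shutoff valve malfunctions=occurs, Selector valve trips=occurs → all inputs occur → occurs.
Left circuit lost [AND]: PTU path down=occurs, Return filter stuck=occurs → all inputs occur → occurs.
Right circuit down [AND]: Right pressure line faulted=occurs, Secondary electric pump lost=not, B PTU malfunctions=not → not all inputs occur → does not occur.
System B fails [OR]: Accumulator malfunctions=occurs, Redundant reservoir stuck=occurs, Right circuit down=not → at least one input occurs → occurs.
System A inoperative [AND]: System B fails=occurs, Case drain failed=not, Reserve engine-driven pump malfunctions=not → not all inputs occur → does not occur.
Aircraft hydraulic pressure lost [OR]: Left circuit lost=occurs, System A inoperative=not → at least one input occurs → occurs.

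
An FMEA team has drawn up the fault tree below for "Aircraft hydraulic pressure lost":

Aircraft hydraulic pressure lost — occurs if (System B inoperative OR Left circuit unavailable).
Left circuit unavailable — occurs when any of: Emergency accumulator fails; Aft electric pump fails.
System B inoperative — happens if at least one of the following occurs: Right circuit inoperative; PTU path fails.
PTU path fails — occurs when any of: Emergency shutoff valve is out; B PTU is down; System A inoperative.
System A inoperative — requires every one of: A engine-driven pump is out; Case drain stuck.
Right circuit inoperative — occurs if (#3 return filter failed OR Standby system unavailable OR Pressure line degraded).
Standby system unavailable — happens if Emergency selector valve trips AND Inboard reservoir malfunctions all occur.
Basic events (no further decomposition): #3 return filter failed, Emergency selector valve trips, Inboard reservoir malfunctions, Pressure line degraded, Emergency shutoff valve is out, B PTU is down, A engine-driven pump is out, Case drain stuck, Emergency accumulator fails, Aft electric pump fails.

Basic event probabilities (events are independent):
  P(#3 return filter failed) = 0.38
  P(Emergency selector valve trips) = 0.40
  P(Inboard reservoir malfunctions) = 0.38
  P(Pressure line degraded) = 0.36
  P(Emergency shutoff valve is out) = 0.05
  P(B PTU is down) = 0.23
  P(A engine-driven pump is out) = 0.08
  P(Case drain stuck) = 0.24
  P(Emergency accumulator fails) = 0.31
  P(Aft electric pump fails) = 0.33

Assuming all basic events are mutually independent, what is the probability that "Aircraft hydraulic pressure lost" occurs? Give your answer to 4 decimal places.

0.8884

P(Standby system unavailable) [AND] = 0.40 × 0.38 = 0.152000
P(Right circuit inoperative) [OR] = 1 − (1−0.38) × (1−0.152000) × (1−0.36) = 0.663514
P(System A inoperative) [AND] = 0.08 × 0.24 = 0.019200
P(PTU path fails) [OR] = 1 − (1−0.05) × (1−0.23) × (1−0.019200) = 0.282545
P(System B inoperative) [OR] = 1 − (1−0.663514) × (1−0.282545) = 0.758586
P(Left circuit unavailable) [OR] = 1 − (1−0.31) × (1−0.33) = 0.537700
P(Aircraft hydraulic pressure lost) [OR] = 1 − (1−0.758586) × (1−0.537700) = 0.888394
Rounded to 4 decimal places: P(Aircraft hydraulic pressure lost) ≈ 0.8884.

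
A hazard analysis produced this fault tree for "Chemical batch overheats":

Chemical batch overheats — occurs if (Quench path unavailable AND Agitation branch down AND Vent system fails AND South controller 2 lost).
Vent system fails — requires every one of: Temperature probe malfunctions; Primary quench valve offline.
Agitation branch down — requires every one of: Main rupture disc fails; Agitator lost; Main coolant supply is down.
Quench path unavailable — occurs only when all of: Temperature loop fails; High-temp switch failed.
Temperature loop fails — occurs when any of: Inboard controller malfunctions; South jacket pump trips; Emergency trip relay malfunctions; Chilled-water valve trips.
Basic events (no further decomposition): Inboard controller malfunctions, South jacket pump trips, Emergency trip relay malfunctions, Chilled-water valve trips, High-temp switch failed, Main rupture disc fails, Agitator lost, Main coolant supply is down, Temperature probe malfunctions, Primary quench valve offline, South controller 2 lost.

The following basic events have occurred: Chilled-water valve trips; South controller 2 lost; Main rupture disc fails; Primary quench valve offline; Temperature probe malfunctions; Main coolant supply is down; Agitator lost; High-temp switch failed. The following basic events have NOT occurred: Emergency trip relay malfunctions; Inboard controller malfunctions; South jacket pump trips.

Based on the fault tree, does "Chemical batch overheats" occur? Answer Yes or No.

Yes

Temperature loop fails [OR]: Inboard controller malfunctions=not, South jacket pump trips=not, Emergency trip relay malfunctions=not, Chilled-water valve trips=occurs → at least one input occurs → occurs.
Quench path unavailable [AND]: Temperature loop fails=occurs, High-temp switch failed=occurs → all inputs occur → occurs.
Agitation branch down [AND]: Main rupture disc fails=occurs, Agitator lost=occurs, Main coolant supply is down=occurs → all inputs occur → occurs.
Vent system fails [AND]: Temperature probe malfunctions=occurs, Primary quench valve offline=occurs → all inputs occur → occurs.
Chemical batch overheats [AND]: Quench path unavailable=occurs, Agitation branch down=occurs, Vent system fails=occurs, South controller 2 lost=occurs → all inputs occur → occurs.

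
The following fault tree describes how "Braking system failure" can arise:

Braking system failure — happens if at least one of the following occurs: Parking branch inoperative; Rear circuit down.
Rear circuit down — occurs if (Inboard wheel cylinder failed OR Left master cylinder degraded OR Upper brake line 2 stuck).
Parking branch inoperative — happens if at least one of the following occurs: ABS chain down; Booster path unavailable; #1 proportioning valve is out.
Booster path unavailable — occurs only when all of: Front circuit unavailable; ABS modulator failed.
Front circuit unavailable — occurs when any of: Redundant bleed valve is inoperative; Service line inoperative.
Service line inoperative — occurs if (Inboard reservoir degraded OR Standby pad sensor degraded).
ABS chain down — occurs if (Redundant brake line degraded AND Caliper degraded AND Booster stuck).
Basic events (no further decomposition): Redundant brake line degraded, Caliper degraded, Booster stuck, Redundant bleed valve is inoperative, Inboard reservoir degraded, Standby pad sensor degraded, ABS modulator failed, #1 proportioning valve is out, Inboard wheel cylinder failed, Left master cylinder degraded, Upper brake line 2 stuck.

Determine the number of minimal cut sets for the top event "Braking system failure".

ABS chain down [AND]: one cut set from each child combined → 1 × 1 × 1 = 1 cut set(s).
Service line inoperative [OR]: union of children's cut sets → 2 cut set(s).
Front circuit unavailable [OR]: union of children's cut sets → 3 cut set(s).
Booster path unavailable [AND]: one cut set from each child combined → 3 × 1 = 3 cut set(s).
Parking branch inoperative [OR]: union of children's cut sets → 5 cut set(s).
Rear circuit down [OR]: union of children's cut sets → 3 cut set(s).
Braking system failure [OR]: union of children's cut sets → 8 cut set(s).
Minimal cut sets: {Booster stuck, Caliper degraded, Redundant brake line degraded}; {ABS modulator failed, Redundant bleed valve is inoperative}; {ABS modulator failed, Inboard reservoir degraded}; {ABS modulator failed, Standby pad sensor degraded}; {#1 proportioning valve is out}; {Inboard wheel cylinder failed}; {Left master cylinder degraded}; {Upper brake line 2 stuck}.

8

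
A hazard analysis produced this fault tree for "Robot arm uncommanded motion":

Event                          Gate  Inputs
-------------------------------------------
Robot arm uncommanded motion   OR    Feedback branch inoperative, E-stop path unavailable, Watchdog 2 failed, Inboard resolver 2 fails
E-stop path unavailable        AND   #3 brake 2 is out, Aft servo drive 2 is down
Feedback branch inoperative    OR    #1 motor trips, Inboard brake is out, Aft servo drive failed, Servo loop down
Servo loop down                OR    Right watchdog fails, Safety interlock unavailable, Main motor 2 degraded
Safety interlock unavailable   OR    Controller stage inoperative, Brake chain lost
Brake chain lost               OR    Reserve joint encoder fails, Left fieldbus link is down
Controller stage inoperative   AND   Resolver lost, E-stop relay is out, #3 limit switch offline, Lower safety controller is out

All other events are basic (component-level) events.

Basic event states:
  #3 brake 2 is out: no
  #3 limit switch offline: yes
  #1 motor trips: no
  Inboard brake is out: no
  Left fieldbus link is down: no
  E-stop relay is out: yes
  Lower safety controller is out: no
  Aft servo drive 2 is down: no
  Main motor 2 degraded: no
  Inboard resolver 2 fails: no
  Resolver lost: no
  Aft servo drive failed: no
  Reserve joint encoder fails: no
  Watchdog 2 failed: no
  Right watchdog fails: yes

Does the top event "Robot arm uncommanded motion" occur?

Controller stage inoperative [AND]: Resolver lost=not, E-stop relay is out=occurs, #3 limit switch offline=occurs, Lower safety controller is out=not → not all inputs occur → does not occur.
Brake chain lost [OR]: Reserve joint encoder fails=not, Left fieldbus link is down=not → no input occurs → does not occur.
Safety interlock unavailable [OR]: Controller stage inoperative=not, Brake chain lost=not → no input occurs → does not occur.
Servo loop down [OR]: Right watchdog fails=occurs, Safety interlock unavailable=not, Main motor 2 degraded=not → at least one input occurs → occurs.
Feedback branch inoperative [OR]: #1 motor trips=not, Inboard brake is out=not, Aft servo drive failed=not, Servo loop down=occurs → at least one input occurs → occurs.
E-stop path unavailable [AND]: #3 brake 2 is out=not, Aft servo drive 2 is down=not → not all inputs occur → does not occur.
Robot arm uncommanded motion [OR]: Feedback branch inoperative=occurs, E-stop path unavailable=not, Watchdog 2 failed=not, Inboard resolver 2 fails=not → at least one input occurs → occurs.

Yes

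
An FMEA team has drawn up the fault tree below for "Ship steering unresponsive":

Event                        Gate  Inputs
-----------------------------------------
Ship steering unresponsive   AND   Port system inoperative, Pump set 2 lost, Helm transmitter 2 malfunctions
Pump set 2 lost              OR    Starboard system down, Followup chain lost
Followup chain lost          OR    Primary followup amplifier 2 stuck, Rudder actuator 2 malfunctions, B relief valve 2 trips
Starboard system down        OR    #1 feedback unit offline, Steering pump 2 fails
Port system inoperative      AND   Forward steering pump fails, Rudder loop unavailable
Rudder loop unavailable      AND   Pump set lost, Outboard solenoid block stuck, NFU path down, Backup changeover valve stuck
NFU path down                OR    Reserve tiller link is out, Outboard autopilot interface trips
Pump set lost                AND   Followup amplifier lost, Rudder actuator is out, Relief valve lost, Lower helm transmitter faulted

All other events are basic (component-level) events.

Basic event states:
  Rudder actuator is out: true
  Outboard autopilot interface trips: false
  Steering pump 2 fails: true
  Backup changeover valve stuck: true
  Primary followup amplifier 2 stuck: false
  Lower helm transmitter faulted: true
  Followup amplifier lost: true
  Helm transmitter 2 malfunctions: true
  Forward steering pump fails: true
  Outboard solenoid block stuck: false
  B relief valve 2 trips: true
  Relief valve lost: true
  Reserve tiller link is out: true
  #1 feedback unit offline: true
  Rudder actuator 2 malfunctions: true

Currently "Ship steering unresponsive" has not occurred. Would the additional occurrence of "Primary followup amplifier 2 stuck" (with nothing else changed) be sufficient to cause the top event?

Counterfactual: set "Primary followup amplifier 2 stuck" to occurred.
Pump set lost [AND]: Followup amplifier lost=occurs, Rudder actuator is out=occurs, Relief valve lost=occurs, Lower helm transmitter faulted=occurs → all inputs occur → occurs.
NFU path down [OR]: Reserve tiller link is out=occurs, Outboard autopilot interface trips=not → at least one input occurs → occurs.
Rudder loop unavailable [AND]: Pump set lost=occurs, Outboard solenoid block stuck=not, NFU path down=occurs, Backup changeover valve stuck=occurs → not all inputs occur → does not occur.
Port system inoperative [AND]: Forward steering pump fails=occurs, Rudder loop unavailable=not → not all inputs occur → does not occur.
Starboard system down [OR]: #1 feedback unit offline=occurs, Steering pump 2 fails=occurs → at least one input occurs → occurs.
Followup chain lost [OR]: Primary followup amplifier 2 stuck=occurs, Rudder actuator 2 malfunctions=occurs, B relief valve 2 trips=occurs → at least one input occurs → occurs.
Pump set 2 lost [OR]: Starboard system down=occurs, Followup chain lost=occurs → at least one input occurs → occurs.
Ship steering unresponsive [AND]: Port system inoperative=not, Pump set 2 lost=occurs, Helm transmitter 2 malfunctions=occurs → not all inputs occur → does not occur.

No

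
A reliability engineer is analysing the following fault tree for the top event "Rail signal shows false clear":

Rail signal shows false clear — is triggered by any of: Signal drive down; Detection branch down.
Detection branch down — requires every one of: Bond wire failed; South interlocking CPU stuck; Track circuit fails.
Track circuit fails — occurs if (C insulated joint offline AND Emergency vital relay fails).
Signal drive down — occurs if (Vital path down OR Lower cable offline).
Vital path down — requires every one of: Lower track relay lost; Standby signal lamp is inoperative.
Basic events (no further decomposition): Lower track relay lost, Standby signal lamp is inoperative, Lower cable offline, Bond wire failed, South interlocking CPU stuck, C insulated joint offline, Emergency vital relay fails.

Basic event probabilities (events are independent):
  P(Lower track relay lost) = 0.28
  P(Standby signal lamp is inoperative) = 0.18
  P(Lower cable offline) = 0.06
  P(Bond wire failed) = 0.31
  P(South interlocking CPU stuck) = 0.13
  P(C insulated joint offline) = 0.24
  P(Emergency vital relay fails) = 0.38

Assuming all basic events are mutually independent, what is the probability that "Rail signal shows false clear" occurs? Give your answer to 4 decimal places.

0.1107

P(Vital path down) [AND] = 0.28 × 0.18 = 0.050400
P(Signal drive down) [OR] = 1 − (1−0.050400) × (1−0.06) = 0.107376
P(Track circuit fails) [AND] = 0.24 × 0.38 = 0.091200
P(Detection branch down) [AND] = 0.31 × 0.13 × 0.091200 = 0.003675
P(Rail signal shows false clear) [OR] = 1 − (1−0.107376) × (1−0.003675) = 0.110656
Rounded to 4 decimal places: P(Rail signal shows false clear) ≈ 0.1107.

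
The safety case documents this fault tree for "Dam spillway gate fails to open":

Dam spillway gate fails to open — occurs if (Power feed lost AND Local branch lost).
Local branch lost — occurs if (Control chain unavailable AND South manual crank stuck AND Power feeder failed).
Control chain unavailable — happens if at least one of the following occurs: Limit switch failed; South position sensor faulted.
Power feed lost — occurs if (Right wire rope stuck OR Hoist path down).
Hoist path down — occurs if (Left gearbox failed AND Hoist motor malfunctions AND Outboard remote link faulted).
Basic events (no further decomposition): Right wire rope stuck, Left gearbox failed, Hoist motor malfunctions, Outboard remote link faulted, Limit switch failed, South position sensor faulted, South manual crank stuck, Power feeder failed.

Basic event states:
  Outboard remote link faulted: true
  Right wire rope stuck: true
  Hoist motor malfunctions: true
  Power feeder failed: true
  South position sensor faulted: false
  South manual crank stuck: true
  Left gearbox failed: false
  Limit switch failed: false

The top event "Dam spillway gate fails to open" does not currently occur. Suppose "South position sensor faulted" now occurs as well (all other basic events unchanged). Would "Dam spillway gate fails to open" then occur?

Yes

Counterfactual: set "South position sensor faulted" to occurred.
Hoist path down [AND]: Left gearbox failed=not, Hoist motor malfunctions=occurs, Outboard remote link faulted=occurs → not all inputs occur → does not occur.
Power feed lost [OR]: Right wire rope stuck=occurs, Hoist path down=not → at least one input occurs → occurs.
Control chain unavailable [OR]: Limit switch failed=not, South position sensor faulted=occurs → at least one input occurs → occurs.
Local branch lost [AND]: Control chain unavailable=occurs, South manual crank stuck=occurs, Power feeder failed=occurs → all inputs occur → occurs.
Dam spillway gate fails to open [AND]: Power feed lost=occurs, Local branch lost=occurs → all inputs occur → occurs.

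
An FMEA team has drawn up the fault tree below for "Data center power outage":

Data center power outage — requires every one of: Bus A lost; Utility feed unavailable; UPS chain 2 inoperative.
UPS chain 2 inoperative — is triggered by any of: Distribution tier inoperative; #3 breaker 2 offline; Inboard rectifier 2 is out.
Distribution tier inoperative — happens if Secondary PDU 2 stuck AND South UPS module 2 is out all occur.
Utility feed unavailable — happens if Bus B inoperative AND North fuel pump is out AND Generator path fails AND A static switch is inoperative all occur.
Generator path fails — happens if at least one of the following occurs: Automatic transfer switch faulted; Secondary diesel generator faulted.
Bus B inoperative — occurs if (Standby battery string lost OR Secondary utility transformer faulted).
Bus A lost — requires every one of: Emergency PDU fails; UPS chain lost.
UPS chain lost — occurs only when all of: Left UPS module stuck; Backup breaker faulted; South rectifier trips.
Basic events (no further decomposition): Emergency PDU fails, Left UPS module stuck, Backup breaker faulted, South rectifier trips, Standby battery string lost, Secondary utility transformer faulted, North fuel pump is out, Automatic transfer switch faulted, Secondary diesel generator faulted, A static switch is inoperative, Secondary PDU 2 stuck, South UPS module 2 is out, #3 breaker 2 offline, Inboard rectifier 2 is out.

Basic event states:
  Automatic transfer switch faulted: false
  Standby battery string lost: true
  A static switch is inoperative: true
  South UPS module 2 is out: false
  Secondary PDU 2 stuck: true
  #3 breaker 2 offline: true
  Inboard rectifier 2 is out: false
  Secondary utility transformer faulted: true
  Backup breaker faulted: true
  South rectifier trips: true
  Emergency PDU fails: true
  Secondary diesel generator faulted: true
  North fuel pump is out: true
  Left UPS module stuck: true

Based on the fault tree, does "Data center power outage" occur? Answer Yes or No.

Yes

UPS chain lost [AND]: Left UPS module stuck=occurs, Backup breaker faulted=occurs, South rectifier trips=occurs → all inputs occur → occurs.
Bus A lost [AND]: Emergency PDU fails=occurs, UPS chain lost=occurs → all inputs occur → occurs.
Bus B inoperative [OR]: Standby battery string lost=occurs, Secondary utility transformer faulted=occurs → at least one input occurs → occurs.
Generator path fails [OR]: Automatic transfer switch faulted=not, Secondary diesel generator faulted=occurs → at least one input occurs → occurs.
Utility feed unavailable [AND]: Bus B inoperative=occurs, North fuel pump is out=occurs, Generator path fails=occurs, A static switch is inoperative=occurs → all inputs occur → occurs.
Distribution tier inoperative [AND]: Secondary PDU 2 stuck=occurs, South UPS module 2 is out=not → not all inputs occur → does not occur.
UPS chain 2 inoperative [OR]: Distribution tier inoperative=not, #3 breaker 2 offline=occurs, Inboard rectifier 2 is out=not → at least one input occurs → occurs.
Data center power outage [AND]: Bus A lost=occurs, Utility feed unavailable=occurs, UPS chain 2 inoperative=occurs → all inputs occur → occurs.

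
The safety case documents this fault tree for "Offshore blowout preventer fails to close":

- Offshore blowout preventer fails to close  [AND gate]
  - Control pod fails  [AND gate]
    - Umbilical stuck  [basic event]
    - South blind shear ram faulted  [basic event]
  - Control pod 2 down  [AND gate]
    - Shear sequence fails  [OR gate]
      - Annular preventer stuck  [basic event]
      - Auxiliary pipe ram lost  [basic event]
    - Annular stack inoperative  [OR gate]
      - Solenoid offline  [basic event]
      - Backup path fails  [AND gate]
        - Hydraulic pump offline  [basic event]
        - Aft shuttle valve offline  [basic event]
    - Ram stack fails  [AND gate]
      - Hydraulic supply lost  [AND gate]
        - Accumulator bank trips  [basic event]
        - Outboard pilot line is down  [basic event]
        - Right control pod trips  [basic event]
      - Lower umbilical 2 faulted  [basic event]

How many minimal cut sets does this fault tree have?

4

Control pod fails [AND]: one cut set from each child combined → 1 × 1 = 1 cut set(s).
Shear sequence fails [OR]: union of children's cut sets → 2 cut set(s).
Backup path fails [AND]: one cut set from each child combined → 1 × 1 = 1 cut set(s).
Annular stack inoperative [OR]: union of children's cut sets → 2 cut set(s).
Hydraulic supply lost [AND]: one cut set from each child combined → 1 × 1 × 1 = 1 cut set(s).
Ram stack fails [AND]: one cut set from each child combined → 1 × 1 = 1 cut set(s).
Control pod 2 down [AND]: one cut set from each child combined → 2 × 2 × 1 = 4 cut set(s).
Offshore blowout preventer fails to close [AND]: one cut set from each child combined → 1 × 4 = 4 cut set(s).
Minimal cut sets: {Accumulator bank trips, Annular preventer stuck, Lower umbilical 2 faulted, Outboard pilot line is down, Right control pod trips, Solenoid offline, South blind shear ram faulted, Umbilical stuck}; {Accumulator bank trips, Aft shuttle valve offline, Annular preventer stuck, Hydraulic pump offline, Lower umbilical 2 faulted, Outboard pilot line is down, Right control pod trips, South blind shear ram faulted, Umbilical stuck}; {Accumulator bank trips, Auxiliary pipe ram lost, Lower umbilical 2 faulted, Outboard pilot line is down, Right control pod trips, Solenoid offline, South blind shear ram faulted, Umbilical stuck}; {Accumulator bank trips, Aft shuttle valve offline, Auxiliary pipe ram lost, Hydraulic pump offline, Lower umbilical 2 faulted, Outboard pilot line is down, Right control pod trips, South blind shear ram faulted, Umbilical stuck}.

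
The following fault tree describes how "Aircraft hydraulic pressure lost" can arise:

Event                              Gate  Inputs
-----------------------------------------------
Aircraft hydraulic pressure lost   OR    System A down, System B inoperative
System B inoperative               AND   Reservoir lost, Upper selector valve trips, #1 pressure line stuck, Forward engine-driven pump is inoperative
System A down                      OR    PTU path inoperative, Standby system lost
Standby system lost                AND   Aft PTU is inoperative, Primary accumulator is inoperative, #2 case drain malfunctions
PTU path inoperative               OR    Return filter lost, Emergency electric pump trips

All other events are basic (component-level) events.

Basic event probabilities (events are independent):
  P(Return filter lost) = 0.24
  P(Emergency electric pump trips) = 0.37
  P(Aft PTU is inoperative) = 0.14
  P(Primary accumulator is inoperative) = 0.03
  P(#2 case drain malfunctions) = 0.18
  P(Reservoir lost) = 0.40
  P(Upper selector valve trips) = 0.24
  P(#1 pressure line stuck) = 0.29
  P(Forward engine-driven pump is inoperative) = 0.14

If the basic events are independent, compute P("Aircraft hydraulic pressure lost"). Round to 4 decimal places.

P(PTU path inoperative) [OR] = 1 − (1−0.24) × (1−0.37) = 0.521200
P(Standby system lost) [AND] = 0.14 × 0.03 × 0.18 = 0.000756
P(System A down) [OR] = 1 − (1−0.521200) × (1−0.000756) = 0.521562
P(System B inoperative) [AND] = 0.40 × 0.24 × 0.29 × 0.14 = 0.003898
P(Aircraft hydraulic pressure lost) [OR] = 1 − (1−0.521562) × (1−0.003898) = 0.523427
Rounded to 4 decimal places: P(Aircraft hydraulic pressure lost) ≈ 0.5234.

0.5234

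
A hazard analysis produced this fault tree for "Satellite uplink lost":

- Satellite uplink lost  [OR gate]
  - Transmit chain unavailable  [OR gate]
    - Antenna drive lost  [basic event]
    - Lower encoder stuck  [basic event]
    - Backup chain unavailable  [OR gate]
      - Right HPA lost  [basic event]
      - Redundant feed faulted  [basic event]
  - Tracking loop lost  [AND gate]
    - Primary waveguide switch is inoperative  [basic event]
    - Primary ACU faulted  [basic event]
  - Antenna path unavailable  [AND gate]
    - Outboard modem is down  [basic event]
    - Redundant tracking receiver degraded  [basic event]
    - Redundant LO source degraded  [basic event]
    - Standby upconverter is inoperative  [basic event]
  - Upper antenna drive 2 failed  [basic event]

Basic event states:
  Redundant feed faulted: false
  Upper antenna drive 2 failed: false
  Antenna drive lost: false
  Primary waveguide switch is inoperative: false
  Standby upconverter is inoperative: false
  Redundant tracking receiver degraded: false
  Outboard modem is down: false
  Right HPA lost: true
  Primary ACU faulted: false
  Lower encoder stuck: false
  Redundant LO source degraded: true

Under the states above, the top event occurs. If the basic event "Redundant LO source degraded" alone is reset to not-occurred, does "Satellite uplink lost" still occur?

Yes

Counterfactual: set "Redundant LO source degraded" to not occurred.
Backup chain unavailable [OR]: Right HPA lost=occurs, Redundant feed faulted=not → at least one input occurs → occurs.
Transmit chain unavailable [OR]: Antenna drive lost=not, Lower encoder stuck=not, Backup chain unavailable=occurs → at least one input occurs → occurs.
Tracking loop lost [AND]: Primary waveguide switch is inoperative=not, Primary ACU faulted=not → not all inputs occur → does not occur.
Antenna path unavailable [AND]: Outboard modem is down=not, Redundant tracking receiver degraded=not, Redundant LO source degraded=not, Standby upconverter is inoperative=not → not all inputs occur → does not occur.
Satellite uplink lost [OR]: Transmit chain unavailable=occurs, Tracking loop lost=not, Antenna path unavailable=not, Upper antenna drive 2 failed=not → at least one input occurs → occurs.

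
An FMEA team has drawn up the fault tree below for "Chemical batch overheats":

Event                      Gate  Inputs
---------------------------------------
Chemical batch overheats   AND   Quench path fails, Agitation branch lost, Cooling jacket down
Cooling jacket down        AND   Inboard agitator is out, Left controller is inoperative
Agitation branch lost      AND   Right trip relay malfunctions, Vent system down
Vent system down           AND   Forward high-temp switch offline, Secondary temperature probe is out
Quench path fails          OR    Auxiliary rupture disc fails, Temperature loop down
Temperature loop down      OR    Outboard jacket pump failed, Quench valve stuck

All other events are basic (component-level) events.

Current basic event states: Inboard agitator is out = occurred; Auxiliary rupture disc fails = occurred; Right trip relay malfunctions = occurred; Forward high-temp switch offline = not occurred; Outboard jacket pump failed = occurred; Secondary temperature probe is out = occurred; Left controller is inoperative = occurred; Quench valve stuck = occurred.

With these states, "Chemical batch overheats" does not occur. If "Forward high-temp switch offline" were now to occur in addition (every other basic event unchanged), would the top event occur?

Counterfactual: set "Forward high-temp switch offline" to occurred.
Temperature loop down [OR]: Outboard jacket pump failed=occurs, Quench valve stuck=occurs → at least one input occurs → occurs.
Quench path fails [OR]: Auxiliary rupture disc fails=occurs, Temperature loop down=occurs → at least one input occurs → occurs.
Vent system down [AND]: Forward high-temp switch offline=occurs, Secondary temperature probe is out=occurs → all inputs occur → occurs.
Agitation branch lost [AND]: Right trip relay malfunctions=occurs, Vent system down=occurs → all inputs occur → occurs.
Cooling jacket down [AND]: Inboard agitator is out=occurs, Left controller is inoperative=occurs → all inputs occur → occurs.
Chemical batch overheats [AND]: Quench path fails=occurs, Agitation branch lost=occurs, Cooling jacket down=occurs → all inputs occur → occurs.

Yes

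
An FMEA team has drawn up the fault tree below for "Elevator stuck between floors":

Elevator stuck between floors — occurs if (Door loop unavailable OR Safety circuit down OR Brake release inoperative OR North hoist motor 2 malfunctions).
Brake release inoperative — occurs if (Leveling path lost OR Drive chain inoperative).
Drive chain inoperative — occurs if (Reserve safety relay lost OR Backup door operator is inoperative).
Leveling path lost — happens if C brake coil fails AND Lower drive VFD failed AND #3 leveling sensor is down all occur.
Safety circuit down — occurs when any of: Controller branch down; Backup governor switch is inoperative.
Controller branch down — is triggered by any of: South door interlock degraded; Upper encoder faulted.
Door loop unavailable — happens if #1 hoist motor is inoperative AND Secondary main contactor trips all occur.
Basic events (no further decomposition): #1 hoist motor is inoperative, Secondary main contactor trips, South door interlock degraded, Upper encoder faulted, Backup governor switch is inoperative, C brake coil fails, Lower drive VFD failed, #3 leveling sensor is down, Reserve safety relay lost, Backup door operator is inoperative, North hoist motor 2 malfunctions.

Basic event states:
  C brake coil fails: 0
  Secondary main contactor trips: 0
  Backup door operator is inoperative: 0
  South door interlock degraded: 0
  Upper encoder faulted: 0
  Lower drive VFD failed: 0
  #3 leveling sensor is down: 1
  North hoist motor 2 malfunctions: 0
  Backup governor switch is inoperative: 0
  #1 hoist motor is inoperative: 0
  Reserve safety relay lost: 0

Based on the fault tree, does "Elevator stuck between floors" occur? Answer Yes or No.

Door loop unavailable [AND]: #1 hoist motor is inoperative=not, Secondary main contactor trips=not → not all inputs occur → does not occur.
Controller branch down [OR]: South door interlock degraded=not, Upper encoder faulted=not → no input occurs → does not occur.
Safety circuit down [OR]: Controller branch down=not, Backup governor switch is inoperative=not → no input occurs → does not occur.
Leveling path lost [AND]: C brake coil fails=not, Lower drive VFD failed=not, #3 leveling sensor is down=occurs → not all inputs occur → does not occur.
Drive chain inoperative [OR]: Reserve safety relay lost=not, Backup door operator is inoperative=not → no input occurs → does not occur.
Brake release inoperative [OR]: Leveling path lost=not, Drive chain inoperative=not → no input occurs → does not occur.
Elevator stuck between floors [OR]: Door loop unavailable=not, Safety circuit down=not, Brake release inoperative=not, North hoist motor 2 malfunctions=not → no input occurs → does not occur.

No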